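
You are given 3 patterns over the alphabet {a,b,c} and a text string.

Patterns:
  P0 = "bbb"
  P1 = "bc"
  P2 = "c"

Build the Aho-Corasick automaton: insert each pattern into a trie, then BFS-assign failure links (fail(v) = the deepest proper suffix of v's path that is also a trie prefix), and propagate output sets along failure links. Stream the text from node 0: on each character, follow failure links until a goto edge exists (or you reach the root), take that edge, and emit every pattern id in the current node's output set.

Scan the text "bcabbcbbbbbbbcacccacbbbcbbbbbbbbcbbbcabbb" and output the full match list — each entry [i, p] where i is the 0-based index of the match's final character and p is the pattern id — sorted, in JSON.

Build automaton:
Trie nodes:
  n0 'ε': b→1 c→5
  n1 'b': b→2 c→4
  n2 'bb': b→3
  n3 'bbb': ·  ←P0
  n4 'bc': ·  ←P1
  n5 'c': ·  ←P2

BFS fail/out derivation:
  fail(1) 'b': from fail(0)=0 chase 'b': 0 ⇒ 0;  out=∅∪out(0)=∅
  fail(5) 'c': from fail(0)=0 chase 'c': 0 ⇒ 0;  out={2}∪out(0)={2}
  fail(2) 'bb': from fail(1)=0 chase 'b': 0 ⇒ 1;  out=∅∪out(1)=∅
  fail(4) 'bc': from fail(1)=0 chase 'c': 0 ⇒ 5;  out={1}∪out(5)={1,2}
  fail(3) 'bbb': from fail(2)=1 chase 'b': 1 ⇒ 2;  out={0}∪out(2)={0}

Scan:
[0] read 'b'  n0⇒n1
[1] read 'c'  n1⇒n4  ** P1@[0:1],P2@[1:1]
[2] read 'a'  n4⇒n0 (via fail)
[3] read 'b'  n0⇒n1
[4] read 'b'  n1⇒n2
[5] read 'c'  n2⇒n4 (via fail)  ** P1@[4:5],P2@[5:5]
[6] read 'b'  n4⇒n1 (via fail)
[7] read 'b'  n1⇒n2
[8] read 'b'  n2⇒n3  ** P0@[6:8]
[9] read 'b'  n3⇒n3 (via fail)  ** P0@[7:9]
[10] read 'b'  n3⇒n3 (via fail)  ** P0@[8:10]
[11] read 'b'  n3⇒n3 (via fail)  ** P0@[9:11]
[12] read 'b'  n3⇒n3 (via fail)  ** P0@[10:12]
[13] read 'c'  n3⇒n4 (via fail)  ** P1@[12:13],P2@[13:13]
[14] read 'a'  n4⇒n0 (via fail)
[15] read 'c'  n0⇒n5  ** P2@[15:15]
[16] read 'c'  n5⇒n5 (via fail)  ** P2@[16:16]
[17] read 'c'  n5⇒n5 (via fail)  ** P2@[17:17]
[18] read 'a'  n5⇒n0 (via fail)
[19] read 'c'  n0⇒n5  ** P2@[19:19]
[20] read 'b'  n5⇒n1 (via fail)
[21] read 'b'  n1⇒n2
[22] read 'b'  n2⇒n3  ** P0@[20:22]
[23] read 'c'  n3⇒n4 (via fail)  ** P1@[22:23],P2@[23:23]
[24] read 'b'  n4⇒n1 (via fail)
[25] read 'b'  n1⇒n2
[26] read 'b'  n2⇒n3  ** P0@[24:26]
[27] read 'b'  n3⇒n3 (via fail)  ** P0@[25:27]
[28] read 'b'  n3⇒n3 (via fail)  ** P0@[26:28]
[29] read 'b'  n3⇒n3 (via fail)  ** P0@[27:29]
[30] read 'b'  n3⇒n3 (via fail)  ** P0@[28:30]
[31] read 'b'  n3⇒n3 (via fail)  ** P0@[29:31]
[32] read 'c'  n3⇒n4 (via fail)  ** P1@[31:32],P2@[32:32]
[33] read 'b'  n4⇒n1 (via fail)
[34] read 'b'  n1⇒n2
[35] read 'b'  n2⇒n3  ** P0@[33:35]
[36] read 'c'  n3⇒n4 (via fail)  ** P1@[35:36],P2@[36:36]
[37] read 'a'  n4⇒n0 (via fail)
[38] read 'b'  n0⇒n1
[39] read 'b'  n1⇒n2
[40] read 'b'  n2⇒n3  ** P0@[38:40]

Matches: [[1,1],[1,2],[5,1],[5,2],[8,0],[9,0],[10,0],[11,0],[12,0],[13,1],[13,2],[15,2],[16,2],[17,2],[19,2],[22,0],[23,1],[23,2],[26,0],[27,0],[28,0],[29,0],[30,0],[31,0],[32,1],[32,2],[35,0],[36,1],[36,2],[40,0]]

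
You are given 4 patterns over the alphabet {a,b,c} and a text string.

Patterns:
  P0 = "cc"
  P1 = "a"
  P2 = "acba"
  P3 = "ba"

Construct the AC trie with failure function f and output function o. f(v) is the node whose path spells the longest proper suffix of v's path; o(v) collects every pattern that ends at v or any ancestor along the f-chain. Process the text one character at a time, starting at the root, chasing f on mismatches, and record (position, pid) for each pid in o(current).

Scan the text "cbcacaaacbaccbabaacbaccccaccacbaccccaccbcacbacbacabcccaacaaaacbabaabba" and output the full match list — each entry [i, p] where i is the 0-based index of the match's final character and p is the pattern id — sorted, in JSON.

Build automaton:
Trie (insert patterns):
  n0 'ε': a→3 b→7 c→1
  n1 'c': c→2
  n2 'cc': ·  [P0 ends]
  n3 'a': c→4  [P1 ends]
  n4 'ac': b→5
  n5 'acb': a→6
  n6 'acba': ·  [P2 ends]
  n7 'b': a→8
  n8 'ba': ·  [P3 ends]

BFS fail/out derivation:
  n1('c'): parent n0 fail=0; on 'c' 0 → fail=0;  out ∅∪∅=∅
  n3('a'): parent n0 fail=0; on 'a' 0 → fail=0;  out {1}∪∅={1}
  n7('b'): parent n0 fail=0; on 'b' 0 → fail=0;  out ∅∪∅=∅
  n2('cc'): parent n1 fail=0; on 'c' 0 → fail=1;  out {0}∪∅={0}
  n4('ac'): parent n3 fail=0; on 'c' 0 → fail=1;  out ∅∪∅=∅
  n8('ba'): parent n7 fail=0; on 'a' 0 → fail=3;  out {3}∪{1}={1,3}
  n5('acb'): parent n4 fail=1; on 'b' 1→0 → fail=7;  out ∅∪∅=∅
  n6('acba'): parent n5 fail=7; on 'a' 7 → fail=8;  out {2}∪{1,3}={1,2,3}

Scan:
[0] read 'c'  n0⇒n1
[1] read 'b'  n1⇒n7 (via fail)
[2] read 'c'  n7⇒n1 (via fail)
[3] read 'a'  n1⇒n3 (via fail)  emit P1@[3:3]
[4] read 'c'  n3⇒n4
[5] read 'a'  n4⇒n3 (via fail)  emit P1@[5:5]
[6] read 'a'  n3⇒n3 (via fail)  emit P1@[6:6]
[7] read 'a'  n3⇒n3 (via fail)  emit P1@[7:7]
[8] read 'c'  n3⇒n4
[9] read 'b'  n4⇒n5
[10] read 'a'  n5⇒n6  emit P1@[10:10],P2@[7:10],P3@[9:10]
[11] read 'c'  n6⇒n4 (via fail)
[12] read 'c'  n4⇒n2 (via fail)  emit P0@[11:12]
[13] read 'b'  n2⇒n7 (via fail)
[14] read 'a'  n7⇒n8  emit P1@[14:14],P3@[13:14]
[15] read 'b'  n8⇒n7 (via fail)
[16] read 'a'  n7⇒n8  emit P1@[16:16],P3@[15:16]
[17] read 'a'  n8⇒n3 (via fail)  emit P1@[17:17]
[18] read 'c'  n3⇒n4
[19] read 'b'  n4⇒n5
[20] read 'a'  n5⇒n6  emit P1@[20:20],P2@[17:20],P3@[19:20]
[21] read 'c'  n6⇒n4 (via fail)
[22] read 'c'  n4⇒n2 (via fail)  emit P0@[21:22]
[23] read 'c'  n2⇒n2 (via fail)  emit P0@[22:23]
[24] read 'c'  n2⇒n2 (via fail)  emit P0@[23:24]
[25] read 'a'  n2⇒n3 (via fail)  emit P1@[25:25]
[26] read 'c'  n3⇒n4
[27] read 'c'  n4⇒n2 (via fail)  emit P0@[26:27]
[28] read 'a'  n2⇒n3 (via fail)  emit P1@[28:28]
[29] read 'c'  n3⇒n4
[30] read 'b'  n4⇒n5
[31] read 'a'  n5⇒n6  emit P1@[31:31],P2@[28:31],P3@[30:31]
[32] read 'c'  n6⇒n4 (via fail)
[33] read 'c'  n4⇒n2 (via fail)  emit P0@[32:33]
[34] read 'c'  n2⇒n2 (via fail)  emit P0@[33:34]
[35] read 'c'  n2⇒n2 (via fail)  emit P0@[34:35]
[36] read 'a'  n2⇒n3 (via fail)  emit P1@[36:36]
[37] read 'c'  n3⇒n4
[38] read 'c'  n4⇒n2 (via fail)  emit P0@[37:38]
[39] read 'b'  n2⇒n7 (via fail)
[40] read 'c'  n7⇒n1 (via fail)
[41] read 'a'  n1⇒n3 (via fail)  emit P1@[41:41]
[42] read 'c'  n3⇒n4
[43] read 'b'  n4⇒n5
[44] read 'a'  n5⇒n6  emit P1@[44:44],P2@[41:44],P3@[43:44]
[45] read 'c'  n6⇒n4 (via fail)
[46] read 'b'  n4⇒n5
[47] read 'a'  n5⇒n6  emit P1@[47:47],P2@[44:47],P3@[46:47]
[48] read 'c'  n6⇒n4 (via fail)
[49] read 'a'  n4⇒n3 (via fail)  emit P1@[49:49]
[50] read 'b'  n3⇒n7 (via fail)
[51] read 'c'  n7⇒n1 (via fail)
[52] read 'c'  n1⇒n2  emit P0@[51:52]
[53] read 'c'  n2⇒n2 (via fail)  emit P0@[52:53]
[54] read 'a'  n2⇒n3 (via fail)  emit P1@[54:54]
[55] read 'a'  n3⇒n3 (via fail)  emit P1@[55:55]
[56] read 'c'  n3⇒n4
[57] read 'a'  n4⇒n3 (via fail)  emit P1@[57:57]
[58] read 'a'  n3⇒n3 (via fail)  emit P1@[58:58]
[59] read 'a'  n3⇒n3 (via fail)  emit P1@[59:59]
[60] read 'a'  n3⇒n3 (via fail)  emit P1@[60:60]
[61] read 'c'  n3⇒n4
[62] read 'b'  n4⇒n5
[63] read 'a'  n5⇒n6  emit P1@[63:63],P2@[60:63],P3@[62:63]
[64] read 'b'  n6⇒n7 (via fail)
[65] read 'a'  n7⇒n8  emit P1@[65:65],P3@[64:65]
[66] read 'a'  n8⇒n3 (via fail)  emit P1@[66:66]
[67] read 'b'  n3⇒n7 (via fail)
[68] read 'b'  n7⇒n7 (via fail)
[69] read 'a'  n7⇒n8  emit P1@[69:69],P3@[68:69]

All matches (sorted): [[3,1],[5,1],[6,1],[7,1],[10,1],[10,2],[10,3],[12,0],[14,1],[14,3],[16,1],[16,3],[17,1],[20,1],[20,2],[20,3],[22,0],[23,0],[24,0],[25,1],[27,0],[28,1],[31,1],[31,2],[31,3],[33,0],[34,0],[35,0],[36,1],[38,0],[41,1],[44,1],[44,2],[44,3],[47,1],[47,2],[47,3],[49,1],[52,0],[53,0],[54,1],[55,1],[57,1],[58,1],[59,1],[60,1],[63,1],[63,2],[63,3],[65,1],[65,3],[66,1],[69,1],[69,3]]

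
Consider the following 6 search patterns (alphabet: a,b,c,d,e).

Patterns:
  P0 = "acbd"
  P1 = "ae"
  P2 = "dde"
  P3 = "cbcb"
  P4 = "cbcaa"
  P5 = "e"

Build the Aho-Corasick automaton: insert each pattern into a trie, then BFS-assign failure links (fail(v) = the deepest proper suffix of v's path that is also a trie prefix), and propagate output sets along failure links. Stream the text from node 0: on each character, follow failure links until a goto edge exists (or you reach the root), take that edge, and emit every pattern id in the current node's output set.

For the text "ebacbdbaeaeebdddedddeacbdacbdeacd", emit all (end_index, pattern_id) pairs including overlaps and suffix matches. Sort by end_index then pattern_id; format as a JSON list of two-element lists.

Construct AC machine:
Trie (insert patterns):
  n0 'ε': a→1 c→9 d→6 e→15
  n1 'a': c→2 e→5
  n2 'ac': b→3
  n3 'acb': d→4
  n4 'acbd': ·  [P0 ends]
  n5 'ae': ·  [P1 ends]
  n6 'd': d→7
  n7 'dd': e→8
  n8 'dde': ·  [P2 ends]
  n9 'c': b→10
  n10 'cb': c→11
  n11 'cbc': a→13 b→12
  n12 'cbcb': ·  [P3 ends]
  n13 'cbca': a→14
  n14 'cbcaa': ·  [P4 ends]
  n15 'e': ·  [P5 ends]

BFS fail/out derivation:
  fail(1) 'a': from fail(0)=0 chase 'a': 0 ⇒ 0;  out=∅∪out(0)=∅
  fail(6) 'd': from fail(0)=0 chase 'd': 0 ⇒ 0;  out=∅∪out(0)=∅
  fail(9) 'c': from fail(0)=0 chase 'c': 0 ⇒ 0;  out=∅∪out(0)=∅
  fail(15) 'e': from fail(0)=0 chase 'e': 0 ⇒ 0;  out={5}∪out(0)={5}
  fail(2) 'ac': from fail(1)=0 chase 'c': 0 ⇒ 9;  out=∅∪out(9)=∅
  fail(5) 'ae': from fail(1)=0 chase 'e': 0 ⇒ 15;  out={1}∪out(15)={1,5}
  fail(7) 'dd': from fail(6)=0 chase 'd': 0 ⇒ 6;  out=∅∪out(6)=∅
  fail(10) 'cb': from fail(9)=0 chase 'b': 0 ⇒ 0;  out=∅∪out(0)=∅
  fail(3) 'acb': from fail(2)=9 chase 'b': 9 ⇒ 10;  out=∅∪out(10)=∅
  fail(8) 'dde': from fail(7)=6 chase 'e': 6→0 ⇒ 15;  out={2}∪out(15)={2,5}
  fail(11) 'cbc': from fail(10)=0 chase 'c': 0 ⇒ 9;  out=∅∪out(9)=∅
  fail(4) 'acbd': from fail(3)=10 chase 'd': 10→0 ⇒ 6;  out={0}∪out(6)={0}
  fail(12) 'cbcb': from fail(11)=9 chase 'b': 9 ⇒ 10;  out={3}∪out(10)={3}
  fail(13) 'cbca': from fail(11)=9 chase 'a': 9→0 ⇒ 1;  out=∅∪out(1)=∅
  fail(14) 'cbcaa': from fail(13)=1 chase 'a': 1→0 ⇒ 1;  out={4}∪out(1)={4}

Scan:
i=0 'e': node 0→15  → match P5@[0:0]
i=1 'b': node 15→0 (fail-walked)
i=2 'a': node 0→1
i=3 'c': node 1→2
i=4 'b': node 2→3
i=5 'd': node 3→4  → match P0@[2:5]
i=6 'b': node 4→0 (fail-walked)
i=7 'a': node 0→1
i=8 'e': node 1→5  → match P1@[7:8],P5@[8:8]
i=9 'a': node 5→1 (fail-walked)
i=10 'e': node 1→5  → match P1@[9:10],P5@[10:10]
i=11 'e': node 5→15 (fail-walked)  → match P5@[11:11]
i=12 'b': node 15→0 (fail-walked)
i=13 'd': node 0→6
i=14 'd': node 6→7
i=15 'd': node 7→7 (fail-walked)
i=16 'e': node 7→8  → match P2@[14:16],P5@[16:16]
i=17 'd': node 8→6 (fail-walked)
i=18 'd': node 6→7
i=19 'd': node 7→7 (fail-walked)
i=20 'e': node 7→8  → match P2@[18:20],P5@[20:20]
i=21 'a': node 8→1 (fail-walked)
i=22 'c': node 1→2
i=23 'b': node 2→3
i=24 'd': node 3→4  → match P0@[21:24]
i=25 'a': node 4→1 (fail-walked)
i=26 'c': node 1→2
i=27 'b': node 2→3
i=28 'd': node 3→4  → match P0@[25:28]
i=29 'e': node 4→15 (fail-walked)  → match P5@[29:29]
i=30 'a': node 15→1 (fail-walked)
i=31 'c': node 1→2
i=32 'd': node 2→6 (fail-walked)

Result: [[0,5],[5,0],[8,1],[8,5],[10,1],[10,5],[11,5],[16,2],[16,5],[20,2],[20,5],[24,0],[28,0],[29,5]]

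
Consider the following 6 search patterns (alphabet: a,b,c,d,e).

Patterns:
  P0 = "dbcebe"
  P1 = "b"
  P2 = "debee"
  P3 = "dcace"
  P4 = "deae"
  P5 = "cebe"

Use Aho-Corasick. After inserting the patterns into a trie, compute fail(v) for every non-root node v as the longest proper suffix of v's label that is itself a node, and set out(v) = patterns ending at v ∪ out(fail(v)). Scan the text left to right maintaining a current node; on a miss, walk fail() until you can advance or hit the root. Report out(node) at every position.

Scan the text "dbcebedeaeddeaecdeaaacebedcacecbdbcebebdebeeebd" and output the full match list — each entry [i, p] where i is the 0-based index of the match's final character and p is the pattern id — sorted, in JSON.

Construct AC machine:
Trie (insert patterns):
  0='ε' goto b→7 c→18 d→1
  1='d' goto b→2 c→12 e→8
  2='db' goto c→3
  3='dbc' goto e→4
  4='dbce' goto b→5
  5='dbceb' goto e→6
  6='dbcebe' goto ·  ←P0
  7='b' goto ·  ←P1
  8='de' goto a→16 b→9
  9='deb' goto e→10
  10='debe' goto e→11
  11='debee' goto ·  ←P2
  12='dc' goto a→13
  13='dca' goto c→14
  14='dcac' goto e→15
  15='dcace' goto ·  ←P3
  16='dea' goto e→17
  17='deae' goto ·  ←P4
  18='c' goto e→19
  19='ce' goto b→20
  20='ceb' goto e→21
  21='cebe' goto ·  ←P5

BFS fail/out derivation:
  fail(1) 'd': from fail(0)=0 chase 'd': 0 ⇒ 0;  out=∅∪out(0)=∅
  fail(7) 'b': from fail(0)=0 chase 'b': 0 ⇒ 0;  out={1}∪out(0)={1}
  fail(18) 'c': from fail(0)=0 chase 'c': 0 ⇒ 0;  out=∅∪out(0)=∅
  fail(2) 'db': from fail(1)=0 chase 'b': 0 ⇒ 7;  out=∅∪out(7)={1}
  fail(8) 'de': from fail(1)=0 chase 'e': 0 ⇒ 0;  out=∅∪out(0)=∅
  fail(12) 'dc': from fail(1)=0 chase 'c': 0 ⇒ 18;  out=∅∪out(18)=∅
  fail(19) 'ce': from fail(18)=0 chase 'e': 0 ⇒ 0;  out=∅∪out(0)=∅
  fail(3) 'dbc': from fail(2)=7 chase 'c': 7→0 ⇒ 18;  out=∅∪out(18)=∅
  fail(9) 'deb': from fail(8)=0 chase 'b': 0 ⇒ 7;  out=∅∪out(7)={1}
  fail(13) 'dca': from fail(12)=18 chase 'a': 18→0 ⇒ 0;  out=∅∪out(0)=∅
  fail(16) 'dea': from fail(8)=0 chase 'a': 0 ⇒ 0;  out=∅∪out(0)=∅
  fail(20) 'ceb': from fail(19)=0 chase 'b': 0 ⇒ 7;  out=∅∪out(7)={1}
  fail(4) 'dbce': from fail(3)=18 chase 'e': 18 ⇒ 19;  out=∅∪out(19)=∅
  fail(10) 'debe': from fail(9)=7 chase 'e': 7→0 ⇒ 0;  out=∅∪out(0)=∅
  fail(14) 'dcac': from fail(13)=0 chase 'c': 0 ⇒ 18;  out=∅∪out(18)=∅
  fail(17) 'deae': from fail(16)=0 chase 'e': 0 ⇒ 0;  out={4}∪out(0)={4}
  fail(21) 'cebe': from fail(20)=7 chase 'e': 7→0 ⇒ 0;  out={5}∪out(0)={5}
  fail(5) 'dbceb': from fail(4)=19 chase 'b': 19 ⇒ 20;  out=∅∪out(20)={1}
  fail(11) 'debee': from fail(10)=0 chase 'e': 0 ⇒ 0;  out={2}∪out(0)={2}
  fail(15) 'dcace': from fail(14)=18 chase 'e': 18 ⇒ 19;  out={3}∪out(19)={3}
  fail(6) 'dbcebe': from fail(5)=20 chase 'e': 20 ⇒ 21;  out={0}∪out(21)={0,5}

Run:
i=0 'd': node 0→1
i=1 'b': node 1→2  → match P1@[1:1]
i=2 'c': node 2→3
i=3 'e': node 3→4
i=4 'b': node 4→5  → match P1@[4:4]
i=5 'e': node 5→6  → match P0@[0:5],P5@[2:5]
i=6 'd': node 6→1 (fail-walked)
i=7 'e': node 1→8
i=8 'a': node 8→16
i=9 'e': node 16→17  → match P4@[6:9]
i=10 'd': node 17→1 (fail-walked)
i=11 'd': node 1→1 (fail-walked)
i=12 'e': node 1→8
i=13 'a': node 8→16
i=14 'e': node 16→17  → match P4@[11:14]
i=15 'c': node 17→18 (fail-walked)
i=16 'd': node 18→1 (fail-walked)
i=17 'e': node 1→8
i=18 'a': node 8→16
i=19 'a': node 16→0 (fail-walked)
i=20 'a': node 0→0
i=21 'c': node 0→18
i=22 'e': node 18→19
i=23 'b': node 19→20  → match P1@[23:23]
i=24 'e': node 20→21  → match P5@[21:24]
i=25 'd': node 21→1 (fail-walked)
i=26 'c': node 1→12
i=27 'a': node 12→13
i=28 'c': node 13→14
i=29 'e': node 14→15  → match P3@[25:29]
i=30 'c': node 15→18 (fail-walked)
i=31 'b': node 18→7 (fail-walked)  → match P1@[31:31]
i=32 'd': node 7→1 (fail-walked)
i=33 'b': node 1→2  → match P1@[33:33]
i=34 'c': node 2→3
i=35 'e': node 3→4
i=36 'b': node 4→5  → match P1@[36:36]
i=37 'e': node 5→6  → match P0@[32:37],P5@[34:37]
i=38 'b': node 6→7 (fail-walked)  → match P1@[38:38]
i=39 'd': node 7→1 (fail-walked)
i=40 'e': node 1→8
i=41 'b': node 8→9  → match P1@[41:41]
i=42 'e': node 9→10
i=43 'e': node 10→11  → match P2@[39:43]
i=44 'e': node 11→0 (fail-walked)
i=45 'b': node 0→7  → match P1@[45:45]
i=46 'd': node 7→1 (fail-walked)

Matches: [[1,1],[4,1],[5,0],[5,5],[9,4],[14,4],[23,1],[24,5],[29,3],[31,1],[33,1],[36,1],[37,0],[37,5],[38,1],[41,1],[43,2],[45,1]]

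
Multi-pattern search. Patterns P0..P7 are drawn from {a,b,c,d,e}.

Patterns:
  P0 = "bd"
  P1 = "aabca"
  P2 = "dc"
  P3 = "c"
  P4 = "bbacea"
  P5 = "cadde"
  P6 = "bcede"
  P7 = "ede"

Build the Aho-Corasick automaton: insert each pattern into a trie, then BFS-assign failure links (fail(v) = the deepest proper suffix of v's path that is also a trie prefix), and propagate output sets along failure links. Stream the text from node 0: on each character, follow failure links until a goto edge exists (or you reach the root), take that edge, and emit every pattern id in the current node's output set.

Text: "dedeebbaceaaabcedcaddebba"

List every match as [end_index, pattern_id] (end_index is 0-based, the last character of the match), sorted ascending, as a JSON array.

Construct AC machine:
Trie (insert patterns):
  0='ε' goto a→3 b→1 c→10 d→8 e→24
  1='b' goto b→11 c→20 d→2
  2='bd' goto ·  [P0 ends]
  3='a' goto a→4
  4='aa' goto b→5
  5='aab' goto c→6
  6='aabc' goto a→7
  7='aabca' goto ·  [P1 ends]
  8='d' goto c→9
  9='dc' goto ·  [P2 ends]
  10='c' goto a→16  [P3 ends]
  11='bb' goto a→12
  12='bba' goto c→13
  13='bbac' goto e→14
  14='bbace' goto a→15
  15='bbacea' goto ·  [P4 ends]
  16='ca' goto d→17
  17='cad' goto d→18
  18='cadd' goto e→19
  19='cadde' goto ·  [P5 ends]
  20='bc' goto e→21
  21='bce' goto d→22
  22='bced' goto e→23
  23='bcede' goto ·  [P6 ends]
  24='e' goto d→25
  25='ed' goto e→26
  26='ede' goto ·  [P7 ends]

BFS fail/out derivation:
  n1('b'): parent n0 fail=0; on 'b' 0 → fail=0;  out ∅∪∅=∅
  n3('a'): parent n0 fail=0; on 'a' 0 → fail=0;  out ∅∪∅=∅
  n8('d'): parent n0 fail=0; on 'd' 0 → fail=0;  out ∅∪∅=∅
  n10('c'): parent n0 fail=0; on 'c' 0 → fail=0;  out {3}∪∅={3}
  n24('e'): parent n0 fail=0; on 'e' 0 → fail=0;  out ∅∪∅=∅
  n2('bd'): parent n1 fail=0; on 'd' 0 → fail=8;  out {0}∪∅={0}
  n4('aa'): parent n3 fail=0; on 'a' 0 → fail=3;  out ∅∪∅=∅
  n9('dc'): parent n8 fail=0; on 'c' 0 → fail=10;  out {2}∪{3}={2,3}
  n11('bb'): parent n1 fail=0; on 'b' 0 → fail=1;  out ∅∪∅=∅
  n16('ca'): parent n10 fail=0; on 'a' 0 → fail=3;  out ∅∪∅=∅
  n20('bc'): parent n1 fail=0; on 'c' 0 → fail=10;  out ∅∪{3}={3}
  n25('ed'): parent n24 fail=0; on 'd' 0 → fail=8;  out ∅∪∅=∅
  n5('aab'): parent n4 fail=3; on 'b' 3→0 → fail=1;  out ∅∪∅=∅
  n12('bba'): parent n11 fail=1; on 'a' 1→0 → fail=3;  out ∅∪∅=∅
  n17('cad'): parent n16 fail=3; on 'd' 3→0 → fail=8;  out ∅∪∅=∅
  n21('bce'): parent n20 fail=10; on 'e' 10→0 → fail=24;  out ∅∪∅=∅
  n26('ede'): parent n25 fail=8; on 'e' 8→0 → fail=24;  out {7}∪∅={7}
  n6('aabc'): parent n5 fail=1; on 'c' 1 → fail=20;  out ∅∪{3}={3}
  n13('bbac'): parent n12 fail=3; on 'c' 3→0 → fail=10;  out ∅∪{3}={3}
  n18('cadd'): parent n17 fail=8; on 'd' 8→0 → fail=8;  out ∅∪∅=∅
  n22('bced'): parent n21 fail=24; on 'd' 24 → fail=25;  out ∅∪∅=∅
  n7('aabca'): parent n6 fail=20; on 'a' 20→10 → fail=16;  out {1}∪∅={1}
  n14('bbace'): parent n13 fail=10; on 'e' 10→0 → fail=24;  out ∅∪∅=∅
  n19('cadde'): parent n18 fail=8; on 'e' 8→0 → fail=24;  out {5}∪∅={5}
  n23('bcede'): parent n22 fail=25; on 'e' 25 → fail=26;  out {6}∪{7}={6,7}
  n15('bbacea'): parent n14 fail=24; on 'a' 24→0 → fail=3;  out {4}∪∅={4}

Text stream:
i=0 'd': node 0→8
i=1 'e': node 8→24 (via fail)
i=2 'd': node 24→25
i=3 'e': node 25→26  → match P7@[1:3]
i=4 'e': node 26→24 (via fail)
i=5 'b': node 24→1 (via fail)
i=6 'b': node 1→11
i=7 'a': node 11→12
i=8 'c': node 12→13  → match P3@[8:8]
i=9 'e': node 13→14
i=10 'a': node 14→15  → match P4@[5:10]
i=11 'a': node 15→4 (via fail)
i=12 'a': node 4→4 (via fail)
i=13 'b': node 4→5
i=14 'c': node 5→6  → match P3@[14:14]
i=15 'e': node 6→21 (via fail)
i=16 'd': node 21→22
i=17 'c': node 22→9 (via fail)  → match P2@[16:17],P3@[17:17]
i=18 'a': node 9→16 (via fail)
i=19 'd': node 16→17
i=20 'd': node 17→18
i=21 'e': node 18→19  → match P5@[17:21]
i=22 'b': node 19→1 (via fail)
i=23 'b': node 1→11
i=24 'a': node 11→12

Matches: [[3,7],[8,3],[10,4],[14,3],[17,2],[17,3],[21,5]]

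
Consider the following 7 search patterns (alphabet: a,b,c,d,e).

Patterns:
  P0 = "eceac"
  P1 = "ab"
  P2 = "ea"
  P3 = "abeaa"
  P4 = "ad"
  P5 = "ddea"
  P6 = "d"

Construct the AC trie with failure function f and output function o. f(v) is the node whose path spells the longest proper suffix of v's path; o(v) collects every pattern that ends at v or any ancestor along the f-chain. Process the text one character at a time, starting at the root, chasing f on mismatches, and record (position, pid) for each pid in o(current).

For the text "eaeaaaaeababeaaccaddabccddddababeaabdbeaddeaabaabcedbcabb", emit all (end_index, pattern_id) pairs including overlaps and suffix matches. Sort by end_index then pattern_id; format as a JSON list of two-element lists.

Build automaton:
Trie (insert patterns):
  0='ε' goto a→6 d→13 e→1
  1='e' goto a→8 c→2
  2='ec' goto e→3
  3='ece' goto a→4
  4='ecea' goto c→5
  5='eceac' goto ·  ←P0
  6='a' goto b→7 d→12
  7='ab' goto e→9  ←P1
  8='ea' goto ·  ←P2
  9='abe' goto a→10
  10='abea' goto a→11
  11='abeaa' goto ·  ←P3
  12='ad' goto ·  ←P4
  13='d' goto d→14  ←P6
  14='dd' goto e→15
  15='dde' goto a→16
  16='ddea' goto ·  ←P5

Failure links (BFS by depth):
  fail(1) 'e': from fail(0)=0 chase 'e': 0 ⇒ 0;  out=∅∪out(0)=∅
  fail(6) 'a': from fail(0)=0 chase 'a': 0 ⇒ 0;  out=∅∪out(0)=∅
  fail(13) 'd': from fail(0)=0 chase 'd': 0 ⇒ 0;  out={6}∪out(0)={6}
  fail(2) 'ec': from fail(1)=0 chase 'c': 0 ⇒ 0;  out=∅∪out(0)=∅
  fail(7) 'ab': from fail(6)=0 chase 'b': 0 ⇒ 0;  out={1}∪out(0)={1}
  fail(8) 'ea': from fail(1)=0 chase 'a': 0 ⇒ 6;  out={2}∪out(6)={2}
  fail(12) 'ad': from fail(6)=0 chase 'd': 0 ⇒ 13;  out={4}∪out(13)={4,6}
  fail(14) 'dd': from fail(13)=0 chase 'd': 0 ⇒ 13;  out=∅∪out(13)={6}
  fail(3) 'ece': from fail(2)=0 chase 'e': 0 ⇒ 1;  out=∅∪out(1)=∅
  fail(9) 'abe': from fail(7)=0 chase 'e': 0 ⇒ 1;  out=∅∪out(1)=∅
  fail(15) 'dde': from fail(14)=13 chase 'e': 13→0 ⇒ 1;  out=∅∪out(1)=∅
  fail(4) 'ecea': from fail(3)=1 chase 'a': 1 ⇒ 8;  out=∅∪out(8)={2}
  fail(10) 'abea': from fail(9)=1 chase 'a': 1 ⇒ 8;  out=∅∪out(8)={2}
  fail(16) 'ddea': from fail(15)=1 chase 'a': 1 ⇒ 8;  out={5}∪out(8)={2,5}
  fail(5) 'eceac': from fail(4)=8 chase 'c': 8→6→0 ⇒ 0;  out={0}∪out(0)={0}
  fail(11) 'abeaa': from fail(10)=8 chase 'a': 8→6→0 ⇒ 6;  out={3}∪out(6)={3}

Scan:
pos 0 'e': at 1
pos 1 'a': at 8  → match P2@[0:1]
pos 2 'e': at 1 (fail-walked)
pos 3 'a': at 8  → match P2@[2:3]
pos 4 'a': at 6 (fail-walked)
pos 5 'a': at 6 (fail-walked)
pos 6 'a': at 6 (fail-walked)
pos 7 'e': at 1 (fail-walked)
pos 8 'a': at 8  → match P2@[7:8]
pos 9 'b': at 7 (fail-walked)  → match P1@[8:9]
pos 10 'a': at 6 (fail-walked)
pos 11 'b': at 7  → match P1@[10:11]
pos 12 'e': at 9
pos 13 'a': at 10  → match P2@[12:13]
pos 14 'a': at 11  → match P3@[10:14]
pos 15 'c': at 0 (fail-walked)
pos 16 'c': at 0
pos 17 'a': at 6
pos 18 'd': at 12  → match P4@[17:18],P6@[18:18]
pos 19 'd': at 14 (fail-walked)  → match P6@[19:19]
pos 20 'a': at 6 (fail-walked)
pos 21 'b': at 7  → match P1@[20:21]
pos 22 'c': at 0 (fail-walked)
pos 23 'c': at 0
pos 24 'd': at 13  → match P6@[24:24]
pos 25 'd': at 14  → match P6@[25:25]
pos 26 'd': at 14 (fail-walked)  → match P6@[26:26]
pos 27 'd': at 14 (fail-walked)  → match P6@[27:27]
pos 28 'a': at 6 (fail-walked)
pos 29 'b': at 7  → match P1@[28:29]
pos 30 'a': at 6 (fail-walked)
pos 31 'b': at 7  → match P1@[30:31]
pos 32 'e': at 9
pos 33 'a': at 10  → match P2@[32:33]
pos 34 'a': at 11  → match P3@[30:34]
pos 35 'b': at 7 (fail-walked)  → match P1@[34:35]
pos 36 'd': at 13 (fail-walked)  → match P6@[36:36]
pos 37 'b': at 0 (fail-walked)
pos 38 'e': at 1
pos 39 'a': at 8  → match P2@[38:39]
pos 40 'd': at 12 (fail-walked)  → match P4@[39:40],P6@[40:40]
pos 41 'd': at 14 (fail-walked)  → match P6@[41:41]
pos 42 'e': at 15
pos 43 'a': at 16  → match P2@[42:43],P5@[40:43]
pos 44 'a': at 6 (fail-walked)
pos 45 'b': at 7  → match P1@[44:45]
pos 46 'a': at 6 (fail-walked)
pos 47 'a': at 6 (fail-walked)
pos 48 'b': at 7  → match P1@[47:48]
pos 49 'c': at 0 (fail-walked)
pos 50 'e': at 1
pos 51 'd': at 13 (fail-walked)  → match P6@[51:51]
pos 52 'b': at 0 (fail-walked)
pos 53 'c': at 0
pos 54 'a': at 6
pos 55 'b': at 7  → match P1@[54:55]
pos 56 'b': at 0 (fail-walked)

Result: [[1,2],[3,2],[8,2],[9,1],[11,1],[13,2],[14,3],[18,4],[18,6],[19,6],[21,1],[24,6],[25,6],[26,6],[27,6],[29,1],[31,1],[33,2],[34,3],[35,1],[36,6],[39,2],[40,4],[40,6],[41,6],[43,2],[43,5],[45,1],[48,1],[51,6],[55,1]]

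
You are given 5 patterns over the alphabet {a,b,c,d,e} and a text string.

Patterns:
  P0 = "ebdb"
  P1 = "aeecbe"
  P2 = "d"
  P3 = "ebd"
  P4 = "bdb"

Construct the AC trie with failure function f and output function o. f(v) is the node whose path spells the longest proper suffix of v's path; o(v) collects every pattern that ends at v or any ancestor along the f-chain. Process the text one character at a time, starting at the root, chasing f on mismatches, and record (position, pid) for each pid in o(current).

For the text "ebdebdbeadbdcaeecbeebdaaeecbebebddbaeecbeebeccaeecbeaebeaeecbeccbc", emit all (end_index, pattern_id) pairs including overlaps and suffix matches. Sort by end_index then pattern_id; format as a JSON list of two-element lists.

Construct AC machine:
Trie nodes:
  0='ε' goto a→5 b→12 d→11 e→1
  1='e' goto b→2
  2='eb' goto d→3
  3='ebd' goto b→4  ←P3
  4='ebdb' goto ·  ←P0
  5='a' goto e→6
  6='ae' goto e→7
  7='aee' goto c→8
  8='aeec' goto b→9
  9='aeecb' goto e→10
  10='aeecbe' goto ·  ←P1
  11='d' goto ·  ←P2
  12='b' goto d→13
  13='bd' goto b→14
  14='bdb' goto ·  ←P4

Failure links (BFS by depth):
  fail(1) 'e': from fail(0)=0 chase 'e': 0 ⇒ 0;  out=∅∪out(0)=∅
  fail(5) 'a': from fail(0)=0 chase 'a': 0 ⇒ 0;  out=∅∪out(0)=∅
  fail(11) 'd': from fail(0)=0 chase 'd': 0 ⇒ 0;  out={2}∪out(0)={2}
  fail(12) 'b': from fail(0)=0 chase 'b': 0 ⇒ 0;  out=∅∪out(0)=∅
  fail(2) 'eb': from fail(1)=0 chase 'b': 0 ⇒ 12;  out=∅∪out(12)=∅
  fail(6) 'ae': from fail(5)=0 chase 'e': 0 ⇒ 1;  out=∅∪out(1)=∅
  fail(13) 'bd': from fail(12)=0 chase 'd': 0 ⇒ 11;  out=∅∪out(11)={2}
  fail(3) 'ebd': from fail(2)=12 chase 'd': 12 ⇒ 13;  out={3}∪out(13)={2,3}
  fail(7) 'aee': from fail(6)=1 chase 'e': 1→0 ⇒ 1;  out=∅∪out(1)=∅
  fail(14) 'bdb': from fail(13)=11 chase 'b': 11→0 ⇒ 12;  out={4}∪out(12)={4}
  fail(4) 'ebdb': from fail(3)=13 chase 'b': 13 ⇒ 14;  out={0}∪out(14)={0,4}
  fail(8) 'aeec': from fail(7)=1 chase 'c': 1→0 ⇒ 0;  out=∅∪out(0)=∅
  fail(9) 'aeecb': from fail(8)=0 chase 'b': 0 ⇒ 12;  out=∅∪out(12)=∅
  fail(10) 'aeecbe': from fail(9)=12 chase 'e': 12→0 ⇒ 1;  out={1}∪out(1)={1}

Text stream:
i=0 'e': node 0→1
i=1 'b': node 1→2
i=2 'd': node 2→3  → match P2@[2:2],P3@[0:2]
i=3 'e': node 3→1 (fail-walked)
i=4 'b': node 1→2
i=5 'd': node 2→3  → match P2@[5:5],P3@[3:5]
i=6 'b': node 3→4  → match P0@[3:6],P4@[4:6]
i=7 'e': node 4→1 (fail-walked)
i=8 'a': node 1→5 (fail-walked)
i=9 'd': node 5→11 (fail-walked)  → match P2@[9:9]
i=10 'b': node 11→12 (fail-walked)
i=11 'd': node 12→13  → match P2@[11:11]
i=12 'c': node 13→0 (fail-walked)
i=13 'a': node 0→5
i=14 'e': node 5→6
i=15 'e': node 6→7
i=16 'c': node 7→8
i=17 'b': node 8→9
i=18 'e': node 9→10  → match P1@[13:18]
i=19 'e': node 10→1 (fail-walked)
i=20 'b': node 1→2
i=21 'd': node 2→3  → match P2@[21:21],P3@[19:21]
i=22 'a': node 3→5 (fail-walked)
i=23 'a': node 5→5 (fail-walked)
i=24 'e': node 5→6
i=25 'e': node 6→7
i=26 'c': node 7→8
i=27 'b': node 8→9
i=28 'e': node 9→10  → match P1@[23:28]
i=29 'b': node 10→2 (fail-walked)
i=30 'e': node 2→1 (fail-walked)
i=31 'b': node 1→2
i=32 'd': node 2→3  → match P2@[32:32],P3@[30:32]
i=33 'd': node 3→11 (fail-walked)  → match P2@[33:33]
i=34 'b': node 11→12 (fail-walked)
i=35 'a': node 12→5 (fail-walked)
i=36 'e': node 5→6
i=37 'e': node 6→7
i=38 'c': node 7→8
i=39 'b': node 8→9
i=40 'e': node 9→10  → match P1@[35:40]
i=41 'e': node 10→1 (fail-walked)
i=42 'b': node 1→2
i=43 'e': node 2→1 (fail-walked)
i=44 'c': node 1→0 (fail-walked)
i=45 'c': node 0→0
i=46 'a': node 0→5
i=47 'e': node 5→6
i=48 'e': node 6→7
i=49 'c': node 7→8
i=50 'b': node 8→9
i=51 'e': node 9→10  → match P1@[46:51]
i=52 'a': node 10→5 (fail-walked)
i=53 'e': node 5→6
i=54 'b': node 6→2 (fail-walked)
i=55 'e': node 2→1 (fail-walked)
i=56 'a': node 1→5 (fail-walked)
i=57 'e': node 5→6
i=58 'e': node 6→7
i=59 'c': node 7→8
i=60 'b': node 8→9
i=61 'e': node 9→10  → match P1@[56:61]
i=62 'c': node 10→0 (fail-walked)
i=63 'c': node 0→0
i=64 'b': node 0→12
i=65 'c': node 12→0 (fail-walked)

Matches: [[2,2],[2,3],[5,2],[5,3],[6,0],[6,4],[9,2],[11,2],[18,1],[21,2],[21,3],[28,1],[32,2],[32,3],[33,2],[40,1],[51,1],[61,1]]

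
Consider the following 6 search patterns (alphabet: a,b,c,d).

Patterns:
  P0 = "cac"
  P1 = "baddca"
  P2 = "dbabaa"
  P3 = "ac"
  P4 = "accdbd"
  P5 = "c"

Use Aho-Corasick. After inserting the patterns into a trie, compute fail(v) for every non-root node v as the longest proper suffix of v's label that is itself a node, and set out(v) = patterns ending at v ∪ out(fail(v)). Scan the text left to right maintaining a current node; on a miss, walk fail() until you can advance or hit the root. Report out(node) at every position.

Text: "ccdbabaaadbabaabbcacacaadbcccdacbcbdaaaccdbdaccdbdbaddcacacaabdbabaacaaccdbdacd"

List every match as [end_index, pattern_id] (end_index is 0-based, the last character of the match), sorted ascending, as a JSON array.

Construct AC machine:
Trie (insert patterns):
  0='ε' goto a→16 b→4 c→1 d→10
  1='c' goto a→2  ←P5
  2='ca' goto c→3
  3='cac' goto ·  ←P0
  4='b' goto a→5
  5='ba' goto d→6
  6='bad' goto d→7
  7='badd' goto c→8
  8='baddc' goto a→9
  9='baddca' goto ·  ←P1
  10='d' goto b→11
  11='db' goto a→12
  12='dba' goto b→13
  13='dbab' goto a→14
  14='dbaba' goto a→15
  15='dbabaa' goto ·  ←P2
  16='a' goto c→17
  17='ac' goto c→18  ←P3
  18='acc' goto d→19
  19='accd' goto b→20
  20='accdb' goto d→21
  21='accdbd' goto ·  ←P4

BFS fail/out derivation:
  n1('c'): parent n0 fail=0; on 'c' 0 → fail=0;  out {5}∪∅={5}
  n4('b'): parent n0 fail=0; on 'b' 0 → fail=0;  out ∅∪∅=∅
  n10('d'): parent n0 fail=0; on 'd' 0 → fail=0;  out ∅∪∅=∅
  n16('a'): parent n0 fail=0; on 'a' 0 → fail=0;  out ∅∪∅=∅
  n2('ca'): parent n1 fail=0; on 'a' 0 → fail=16;  out ∅∪∅=∅
  n5('ba'): parent n4 fail=0; on 'a' 0 → fail=16;  out ∅∪∅=∅
  n11('db'): parent n10 fail=0; on 'b' 0 → fail=4;  out ∅∪∅=∅
  n17('ac'): parent n16 fail=0; on 'c' 0 → fail=1;  out {3}∪{5}={3,5}
  n3('cac'): parent n2 fail=16; on 'c' 16 → fail=17;  out {0}∪{3,5}={0,3,5}
  n6('bad'): parent n5 fail=16; on 'd' 16→0 → fail=10;  out ∅∪∅=∅
  n12('dba'): parent n11 fail=4; on 'a' 4 → fail=5;  out ∅∪∅=∅
  n18('acc'): parent n17 fail=1; on 'c' 1→0 → fail=1;  out ∅∪{5}={5}
  n7('badd'): parent n6 fail=10; on 'd' 10→0 → fail=10;  out ∅∪∅=∅
  n13('dbab'): parent n12 fail=5; on 'b' 5→16→0 → fail=4;  out ∅∪∅=∅
  n19('accd'): parent n18 fail=1; on 'd' 1→0 → fail=10;  out ∅∪∅=∅
  n8('baddc'): parent n7 fail=10; on 'c' 10→0 → fail=1;  out ∅∪{5}={5}
  n14('dbaba'): parent n13 fail=4; on 'a' 4 → fail=5;  out ∅∪∅=∅
  n20('accdb'): parent n19 fail=10; on 'b' 10 → fail=11;  out ∅∪∅=∅
  n9('baddca'): parent n8 fail=1; on 'a' 1 → fail=2;  out {1}∪∅={1}
  n15('dbabaa'): parent n14 fail=5; on 'a' 5→16→0 → fail=16;  out {2}∪∅={2}
  n21('accdbd'): parent n20 fail=11; on 'd' 11→4→0 → fail=10;  out {4}∪∅={4}

Run:
[0] read 'c'  n0⇒n1  → match P5@[0:0]
[1] read 'c'  n1⇒n1 (via fail)  → match P5@[1:1]
[2] read 'd'  n1⇒n10 (via fail)
[3] read 'b'  n10⇒n11
[4] read 'a'  n11⇒n12
[5] read 'b'  n12⇒n13
[6] read 'a'  n13⇒n14
[7] read 'a'  n14⇒n15  → match P2@[2:7]
[8] read 'a'  n15⇒n16 (via fail)
[9] read 'd'  n16⇒n10 (via fail)
[10] read 'b'  n10⇒n11
[11] read 'a'  n11⇒n12
[12] read 'b'  n12⇒n13
[13] read 'a'  n13⇒n14
[14] read 'a'  n14⇒n15  → match P2@[9:14]
[15] read 'b'  n15⇒n4 (via fail)
[16] read 'b'  n4⇒n4 (via fail)
[17] read 'c'  n4⇒n1 (via fail)  → match P5@[17:17]
[18] read 'a'  n1⇒n2
[19] read 'c'  n2⇒n3  → match P0@[17:19],P3@[18:19],P5@[19:19]
[20] read 'a'  n3⇒n2 (via fail)
[21] read 'c'  n2⇒n3  → match P0@[19:21],P3@[20:21],P5@[21:21]
[22] read 'a'  n3⇒n2 (via fail)
[23] read 'a'  n2⇒n16 (via fail)
[24] read 'd'  n16⇒n10 (via fail)
[25] read 'b'  n10⇒n11
[26] read 'c'  n11⇒n1 (via fail)  → match P5@[26:26]
[27] read 'c'  n1⇒n1 (via fail)  → match P5@[27:27]
[28] read 'c'  n1⇒n1 (via fail)  → match P5@[28:28]
[29] read 'd'  n1⇒n10 (via fail)
[30] read 'a'  n10⇒n16 (via fail)
[31] read 'c'  n16⇒n17  → match P3@[30:31],P5@[31:31]
[32] read 'b'  n17⇒n4 (via fail)
[33] read 'c'  n4⇒n1 (via fail)  → match P5@[33:33]
[34] read 'b'  n1⇒n4 (via fail)
[35] read 'd'  n4⇒n10 (via fail)
[36] read 'a'  n10⇒n16 (via fail)
[37] read 'a'  n16⇒n16 (via fail)
[38] read 'a'  n16⇒n16 (via fail)
[39] read 'c'  n16⇒n17  → match P3@[38:39],P5@[39:39]
[40] read 'c'  n17⇒n18  → match P5@[40:40]
[41] read 'd'  n18⇒n19
[42] read 'b'  n19⇒n20
[43] read 'd'  n20⇒n21  → match P4@[38:43]
[44] read 'a'  n21⇒n16 (via fail)
[45] read 'c'  n16⇒n17  → match P3@[44:45],P5@[45:45]
[46] read 'c'  n17⇒n18  → match P5@[46:46]
[47] read 'd'  n18⇒n19
[48] read 'b'  n19⇒n20
[49] read 'd'  n20⇒n21  → match P4@[44:49]
[50] read 'b'  n21⇒n11 (via fail)
[51] read 'a'  n11⇒n12
[52] read 'd'  n12⇒n6 (via fail)
[53] read 'd'  n6⇒n7
[54] read 'c'  n7⇒n8  → match P5@[54:54]
[55] read 'a'  n8⇒n9  → match P1@[50:55]
[56] read 'c'  n9⇒n3 (via fail)  → match P0@[54:56],P3@[55:56],P5@[56:56]
[57] read 'a'  n3⇒n2 (via fail)
[58] read 'c'  n2⇒n3  → match P0@[56:58],P3@[57:58],P5@[58:58]
[59] read 'a'  n3⇒n2 (via fail)
[60] read 'a'  n2⇒n16 (via fail)
[61] read 'b'  n16⇒n4 (via fail)
[62] read 'd'  n4⇒n10 (via fail)
[63] read 'b'  n10⇒n11
[64] read 'a'  n11⇒n12
[65] read 'b'  n12⇒n13
[66] read 'a'  n13⇒n14
[67] read 'a'  n14⇒n15  → match P2@[62:67]
[68] read 'c'  n15⇒n17 (via fail)  → match P3@[67:68],P5@[68:68]
[69] read 'a'  n17⇒n2 (via fail)
[70] read 'a'  n2⇒n16 (via fail)
[71] read 'c'  n16⇒n17  → match P3@[70:71],P5@[71:71]
[72] read 'c'  n17⇒n18  → match P5@[72:72]
[73] read 'd'  n18⇒n19
[74] read 'b'  n19⇒n20
[75] read 'd'  n20⇒n21  → match P4@[70:75]
[76] read 'a'  n21⇒n16 (via fail)
[77] read 'c'  n16⇒n17  → match P3@[76:77],P5@[77:77]
[78] read 'd'  n17⇒n10 (via fail)

All matches (sorted): [[0,5],[1,5],[7,2],[14,2],[17,5],[19,0],[19,3],[19,5],[21,0],[21,3],[21,5],[26,5],[27,5],[28,5],[31,3],[31,5],[33,5],[39,3],[39,5],[40,5],[43,4],[45,3],[45,5],[46,5],[49,4],[54,5],[55,1],[56,0],[56,3],[56,5],[58,0],[58,3],[58,5],[67,2],[68,3],[68,5],[71,3],[71,5],[72,5],[75,4],[77,3],[77,5]]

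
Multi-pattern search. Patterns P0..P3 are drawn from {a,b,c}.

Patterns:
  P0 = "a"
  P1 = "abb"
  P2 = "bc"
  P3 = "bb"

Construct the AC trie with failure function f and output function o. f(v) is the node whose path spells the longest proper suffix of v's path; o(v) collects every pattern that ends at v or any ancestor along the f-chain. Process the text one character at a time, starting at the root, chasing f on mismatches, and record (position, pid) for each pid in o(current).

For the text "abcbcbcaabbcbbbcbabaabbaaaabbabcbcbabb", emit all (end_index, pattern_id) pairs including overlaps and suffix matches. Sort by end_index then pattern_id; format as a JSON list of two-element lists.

Construct AC machine:
Trie nodes:
  n0 'ε': a→1 b→4
  n1 'a': b→2  [P0 ends]
  n2 'ab': b→3
  n3 'abb': ·  [P1 ends]
  n4 'b': b→6 c→5
  n5 'bc': ·  [P2 ends]
  n6 'bb': ·  [P3 ends]

Failure links (BFS by depth):
  fail(1) 'a': from fail(0)=0 chase 'a': 0 ⇒ 0;  out={0}∪out(0)={0}
  fail(4) 'b': from fail(0)=0 chase 'b': 0 ⇒ 0;  out=∅∪out(0)=∅
  fail(2) 'ab': from fail(1)=0 chase 'b': 0 ⇒ 4;  out=∅∪out(4)=∅
  fail(5) 'bc': from fail(4)=0 chase 'c': 0 ⇒ 0;  out={2}∪out(0)={2}
  fail(6) 'bb': from fail(4)=0 chase 'b': 0 ⇒ 4;  out={3}∪out(4)={3}
  fail(3) 'abb': from fail(2)=4 chase 'b': 4 ⇒ 6;  out={1}∪out(6)={1,3}

Scan:
[0] read 'a'  n0⇒n1  ** P0@[0:0]
[1] read 'b'  n1⇒n2
[2] read 'c'  n2⇒n5 (via fail)  ** P2@[1:2]
[3] read 'b'  n5⇒n4 (via fail)
[4] read 'c'  n4⇒n5  ** P2@[3:4]
[5] read 'b'  n5⇒n4 (via fail)
[6] read 'c'  n4⇒n5  ** P2@[5:6]
[7] read 'a'  n5⇒n1 (via fail)  ** P0@[7:7]
[8] read 'a'  n1⇒n1 (via fail)  ** P0@[8:8]
[9] read 'b'  n1⇒n2
[10] read 'b'  n2⇒n3  ** P1@[8:10],P3@[9:10]
[11] read 'c'  n3⇒n5 (via fail)  ** P2@[10:11]
[12] read 'b'  n5⇒n4 (via fail)
[13] read 'b'  n4⇒n6  ** P3@[12:13]
[14] read 'b'  n6⇒n6 (via fail)  ** P3@[13:14]
[15] read 'c'  n6⇒n5 (via fail)  ** P2@[14:15]
[16] read 'b'  n5⇒n4 (via fail)
[17] read 'a'  n4⇒n1 (via fail)  ** P0@[17:17]
[18] read 'b'  n1⇒n2
[19] read 'a'  n2⇒n1 (via fail)  ** P0@[19:19]
[20] read 'a'  n1⇒n1 (via fail)  ** P0@[20:20]
[21] read 'b'  n1⇒n2
[22] read 'b'  n2⇒n3  ** P1@[20:22],P3@[21:22]
[23] read 'a'  n3⇒n1 (via fail)  ** P0@[23:23]
[24] read 'a'  n1⇒n1 (via fail)  ** P0@[24:24]
[25] read 'a'  n1⇒n1 (via fail)  ** P0@[25:25]
[26] read 'a'  n1⇒n1 (via fail)  ** P0@[26:26]
[27] read 'b'  n1⇒n2
[28] read 'b'  n2⇒n3  ** P1@[26:28],P3@[27:28]
[29] read 'a'  n3⇒n1 (via fail)  ** P0@[29:29]
[30] read 'b'  n1⇒n2
[31] read 'c'  n2⇒n5 (via fail)  ** P2@[30:31]
[32] read 'b'  n5⇒n4 (via fail)
[33] read 'c'  n4⇒n5  ** P2@[32:33]
[34] read 'b'  n5⇒n4 (via fail)
[35] read 'a'  n4⇒n1 (via fail)  ** P0@[35:35]
[36] read 'b'  n1⇒n2
[37] read 'b'  n2⇒n3  ** P1@[35:37],P3@[36:37]

Result: [[0,0],[2,2],[4,2],[6,2],[7,0],[8,0],[10,1],[10,3],[11,2],[13,3],[14,3],[15,2],[17,0],[19,0],[20,0],[22,1],[22,3],[23,0],[24,0],[25,0],[26,0],[28,1],[28,3],[29,0],[31,2],[33,2],[35,0],[37,1],[37,3]]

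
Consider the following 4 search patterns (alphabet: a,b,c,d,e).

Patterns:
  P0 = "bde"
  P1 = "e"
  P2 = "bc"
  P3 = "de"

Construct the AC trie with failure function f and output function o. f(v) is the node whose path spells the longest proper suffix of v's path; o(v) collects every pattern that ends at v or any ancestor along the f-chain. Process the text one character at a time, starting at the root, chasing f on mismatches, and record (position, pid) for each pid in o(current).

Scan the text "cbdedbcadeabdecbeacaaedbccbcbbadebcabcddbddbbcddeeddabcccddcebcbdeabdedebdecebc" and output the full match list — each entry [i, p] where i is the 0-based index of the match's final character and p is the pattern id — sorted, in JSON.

Build automaton:
Trie nodes:
  n0 'ε': b→1 d→6 e→4
  n1 'b': c→5 d→2
  n2 'bd': e→3
  n3 'bde': ·  ←P0
  n4 'e': ·  ←P1
  n5 'bc': ·  ←P2
  n6 'd': e→7
  n7 'de': ·  ←P3

BFS fail/out derivation:
  fail(1) 'b': from fail(0)=0 chase 'b': 0 ⇒ 0;  out=∅∪out(0)=∅
  fail(4) 'e': from fail(0)=0 chase 'e': 0 ⇒ 0;  out={1}∪out(0)={1}
  fail(6) 'd': from fail(0)=0 chase 'd': 0 ⇒ 0;  out=∅∪out(0)=∅
  fail(2) 'bd': from fail(1)=0 chase 'd': 0 ⇒ 6;  out=∅∪out(6)=∅
  fail(5) 'bc': from fail(1)=0 chase 'c': 0 ⇒ 0;  out={2}∪out(0)={2}
  fail(7) 'de': from fail(6)=0 chase 'e': 0 ⇒ 4;  out={3}∪out(4)={1,3}
  fail(3) 'bde': from fail(2)=6 chase 'e': 6 ⇒ 7;  out={0}∪out(7)={0,1,3}

Run:
i=0 'c': node 0→0
i=1 'b': node 0→1
i=2 'd': node 1→2
i=3 'e': node 2→3  ** P0@[1:3],P1@[3:3],P3@[2:3]
i=4 'd': node 3→6 (fail-walked)
i=5 'b': node 6→1 (fail-walked)
i=6 'c': node 1→5  ** P2@[5:6]
i=7 'a': node 5→0 (fail-walked)
i=8 'd': node 0→6
i=9 'e': node 6→7  ** P1@[9:9],P3@[8:9]
i=10 'a': node 7→0 (fail-walked)
i=11 'b': node 0→1
i=12 'd': node 1→2
i=13 'e': node 2→3  ** P0@[11:13],P1@[13:13],P3@[12:13]
i=14 'c': node 3→0 (fail-walked)
i=15 'b': node 0→1
i=16 'e': node 1→4 (fail-walked)  ** P1@[16:16]
i=17 'a': node 4→0 (fail-walked)
i=18 'c': node 0→0
i=19 'a': node 0→0
i=20 'a': node 0→0
i=21 'e': node 0→4  ** P1@[21:21]
i=22 'd': node 4→6 (fail-walked)
i=23 'b': node 6→1 (fail-walked)
i=24 'c': node 1→5  ** P2@[23:24]
i=25 'c': node 5→0 (fail-walked)
i=26 'b': node 0→1
i=27 'c': node 1→5  ** P2@[26:27]
i=28 'b': node 5→1 (fail-walked)
i=29 'b': node 1→1 (fail-walked)
i=30 'a': node 1→0 (fail-walked)
i=31 'd': node 0→6
i=32 'e': node 6→7  ** P1@[32:32],P3@[31:32]
i=33 'b': node 7→1 (fail-walked)
i=34 'c': node 1→5  ** P2@[33:34]
i=35 'a': node 5→0 (fail-walked)
i=36 'b': node 0→1
i=37 'c': node 1→5  ** P2@[36:37]
i=38 'd': node 5→6 (fail-walked)
i=39 'd': node 6→6 (fail-walked)
i=40 'b': node 6→1 (fail-walked)
i=41 'd': node 1→2
i=42 'd': node 2→6 (fail-walked)
i=43 'b': node 6→1 (fail-walked)
i=44 'b': node 1→1 (fail-walked)
i=45 'c': node 1→5  ** P2@[44:45]
i=46 'd': node 5→6 (fail-walked)
i=47 'd': node 6→6 (fail-walked)
i=48 'e': node 6→7  ** P1@[48:48],P3@[47:48]
i=49 'e': node 7→4 (fail-walked)  ** P1@[49:49]
i=50 'd': node 4→6 (fail-walked)
i=51 'd': node 6→6 (fail-walked)
i=52 'a': node 6→0 (fail-walked)
i=53 'b': node 0→1
i=54 'c': node 1→5  ** P2@[53:54]
i=55 'c': node 5→0 (fail-walked)
i=56 'c': node 0→0
i=57 'd': node 0→6
i=58 'd': node 6→6 (fail-walked)
i=59 'c': node 6→0 (fail-walked)
i=60 'e': node 0→4  ** P1@[60:60]
i=61 'b': node 4→1 (fail-walked)
i=62 'c': node 1→5  ** P2@[61:62]
i=63 'b': node 5→1 (fail-walked)
i=64 'd': node 1→2
i=65 'e': node 2→3  ** P0@[63:65],P1@[65:65],P3@[64:65]
i=66 'a': node 3→0 (fail-walked)
i=67 'b': node 0→1
i=68 'd': node 1→2
i=69 'e': node 2→3  ** P0@[67:69],P1@[69:69],P3@[68:69]
i=70 'd': node 3→6 (fail-walked)
i=71 'e': node 6→7  ** P1@[71:71],P3@[70:71]
i=72 'b': node 7→1 (fail-walked)
i=73 'd': node 1→2
i=74 'e': node 2→3  ** P0@[72:74],P1@[74:74],P3@[73:74]
i=75 'c': node 3→0 (fail-walked)
i=76 'e': node 0→4  ** P1@[76:76]
i=77 'b': node 4→1 (fail-walked)
i=78 'c': node 1→5  ** P2@[77:78]

Result: [[3,0],[3,1],[3,3],[6,2],[9,1],[9,3],[13,0],[13,1],[13,3],[16,1],[21,1],[24,2],[27,2],[32,1],[32,3],[34,2],[37,2],[45,2],[48,1],[48,3],[49,1],[54,2],[60,1],[62,2],[65,0],[65,1],[65,3],[69,0],[69,1],[69,3],[71,1],[71,3],[74,0],[74,1],[74,3],[76,1],[78,2]]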